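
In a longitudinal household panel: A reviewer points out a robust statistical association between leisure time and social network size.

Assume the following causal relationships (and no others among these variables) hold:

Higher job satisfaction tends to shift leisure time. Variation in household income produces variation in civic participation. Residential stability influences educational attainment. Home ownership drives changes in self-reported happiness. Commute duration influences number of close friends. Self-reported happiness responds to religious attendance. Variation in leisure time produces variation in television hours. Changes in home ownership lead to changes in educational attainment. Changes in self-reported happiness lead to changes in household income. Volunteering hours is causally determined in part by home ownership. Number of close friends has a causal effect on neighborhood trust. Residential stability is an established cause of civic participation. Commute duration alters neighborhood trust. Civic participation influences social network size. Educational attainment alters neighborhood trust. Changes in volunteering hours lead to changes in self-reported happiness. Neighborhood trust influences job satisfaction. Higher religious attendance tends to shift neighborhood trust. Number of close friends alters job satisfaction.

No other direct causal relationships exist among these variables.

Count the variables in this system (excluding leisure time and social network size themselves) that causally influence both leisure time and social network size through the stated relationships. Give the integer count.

The common causes are: home ownership (to leisure time via home ownership → educational attainment → neighborhood trust → job satisfaction → leisure time; to social network size via home ownership → self-reported happiness → household income → civic participation → social network size); religious attendance (to leisure time via religious attendance → neighborhood trust → job satisfaction → leisure time; to social network size via religious attendance → self-reported happiness → household income → civic participation → social network size); residential stability (to leisure time via residential stability → educational attainment → neighborhood trust → job satisfaction → leisure time; to social network size via residential stability → civic participation → social network size).
Every other variable lacks a causal path to at least one of leisure time and social network size.

3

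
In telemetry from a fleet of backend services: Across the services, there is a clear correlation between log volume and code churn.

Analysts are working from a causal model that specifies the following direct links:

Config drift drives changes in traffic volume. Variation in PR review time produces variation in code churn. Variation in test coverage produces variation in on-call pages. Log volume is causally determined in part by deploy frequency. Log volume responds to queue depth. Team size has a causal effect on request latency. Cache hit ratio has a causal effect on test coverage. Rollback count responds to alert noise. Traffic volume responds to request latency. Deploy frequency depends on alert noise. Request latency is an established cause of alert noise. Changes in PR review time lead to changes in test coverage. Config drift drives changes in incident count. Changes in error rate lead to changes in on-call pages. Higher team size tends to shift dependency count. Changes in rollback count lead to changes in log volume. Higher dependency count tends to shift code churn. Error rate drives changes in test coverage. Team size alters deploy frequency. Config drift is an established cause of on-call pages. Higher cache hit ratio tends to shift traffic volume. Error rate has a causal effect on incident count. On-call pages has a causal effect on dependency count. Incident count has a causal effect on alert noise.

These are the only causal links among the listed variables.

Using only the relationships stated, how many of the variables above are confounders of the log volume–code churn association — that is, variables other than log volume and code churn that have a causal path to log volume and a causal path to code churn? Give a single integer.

The common causes are: config drift (to log volume via config drift → incident count → alert noise → rollback count → log volume; to code churn via config drift → on-call pages → dependency count → code churn); error rate (to log volume via error rate → incident count → alert noise → rollback count → log volume; to code churn via error rate → on-call pages → dependency count → code churn); team size (to log volume via team size → deploy frequency → log volume; to code churn via team size → dependency count → code churn).
Every other variable lacks a causal path to at least one of log volume and code churn.

3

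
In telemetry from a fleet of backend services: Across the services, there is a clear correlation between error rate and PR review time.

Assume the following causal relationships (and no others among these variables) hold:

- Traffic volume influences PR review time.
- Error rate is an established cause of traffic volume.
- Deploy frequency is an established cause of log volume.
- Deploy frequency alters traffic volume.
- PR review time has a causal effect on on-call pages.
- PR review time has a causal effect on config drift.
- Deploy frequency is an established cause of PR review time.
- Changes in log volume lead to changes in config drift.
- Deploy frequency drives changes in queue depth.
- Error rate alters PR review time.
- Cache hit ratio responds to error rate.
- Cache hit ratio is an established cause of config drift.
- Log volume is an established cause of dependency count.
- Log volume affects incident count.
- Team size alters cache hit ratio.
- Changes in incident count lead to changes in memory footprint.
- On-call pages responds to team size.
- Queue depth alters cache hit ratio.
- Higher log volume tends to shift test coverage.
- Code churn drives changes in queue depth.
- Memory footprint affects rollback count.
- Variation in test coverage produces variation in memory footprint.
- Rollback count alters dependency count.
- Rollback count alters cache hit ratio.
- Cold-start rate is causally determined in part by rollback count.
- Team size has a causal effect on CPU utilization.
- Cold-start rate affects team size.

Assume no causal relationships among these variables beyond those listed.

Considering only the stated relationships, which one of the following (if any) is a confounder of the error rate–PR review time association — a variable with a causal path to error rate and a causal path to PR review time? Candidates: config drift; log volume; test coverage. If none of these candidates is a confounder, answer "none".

None of the listed candidates has causal paths to both error rate and PR review time in the stated relationships, so none is a common cause.

none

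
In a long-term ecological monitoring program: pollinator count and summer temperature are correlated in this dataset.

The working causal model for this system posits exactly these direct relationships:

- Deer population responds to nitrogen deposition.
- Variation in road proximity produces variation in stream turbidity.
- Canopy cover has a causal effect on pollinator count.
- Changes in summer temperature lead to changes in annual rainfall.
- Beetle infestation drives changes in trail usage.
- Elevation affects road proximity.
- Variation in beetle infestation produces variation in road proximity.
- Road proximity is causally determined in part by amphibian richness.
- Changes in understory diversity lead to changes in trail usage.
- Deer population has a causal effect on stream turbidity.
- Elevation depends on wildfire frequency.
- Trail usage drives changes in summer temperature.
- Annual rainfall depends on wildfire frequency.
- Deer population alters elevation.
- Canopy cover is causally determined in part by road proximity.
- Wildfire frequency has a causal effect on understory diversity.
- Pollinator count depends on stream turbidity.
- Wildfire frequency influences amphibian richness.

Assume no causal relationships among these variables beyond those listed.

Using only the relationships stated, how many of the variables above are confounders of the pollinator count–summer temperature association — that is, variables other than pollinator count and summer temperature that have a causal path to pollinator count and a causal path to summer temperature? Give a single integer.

2

The common causes are: beetle infestation (to pollinator count via beetle infestation → road proximity → stream turbidity → pollinator count; to summer temperature via beetle infestation → trail usage → summer temperature); wildfire frequency (to pollinator count via wildfire frequency → amphibian richness → road proximity → stream turbidity → pollinator count; to summer temperature via wildfire frequency → understory diversity → trail usage → summer temperature).
Every other variable lacks a causal path to at least one of pollinator count and summer temperature.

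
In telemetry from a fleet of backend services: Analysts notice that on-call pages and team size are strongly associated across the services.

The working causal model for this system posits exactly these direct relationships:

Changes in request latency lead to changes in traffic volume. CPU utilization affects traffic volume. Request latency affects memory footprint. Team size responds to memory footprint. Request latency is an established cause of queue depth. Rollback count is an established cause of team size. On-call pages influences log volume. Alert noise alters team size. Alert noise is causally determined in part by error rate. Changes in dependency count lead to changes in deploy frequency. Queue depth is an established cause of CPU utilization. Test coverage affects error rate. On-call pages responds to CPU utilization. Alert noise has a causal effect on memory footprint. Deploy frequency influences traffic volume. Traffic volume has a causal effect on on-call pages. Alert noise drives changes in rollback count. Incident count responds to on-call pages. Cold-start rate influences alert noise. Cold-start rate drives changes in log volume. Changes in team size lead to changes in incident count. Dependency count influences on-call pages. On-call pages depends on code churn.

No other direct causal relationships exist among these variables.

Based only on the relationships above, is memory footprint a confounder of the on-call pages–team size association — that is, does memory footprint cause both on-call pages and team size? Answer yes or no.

no

Memory footprint has no stated causal path to on-call pages. A confounder must cause both variables, so memory footprint does not qualify.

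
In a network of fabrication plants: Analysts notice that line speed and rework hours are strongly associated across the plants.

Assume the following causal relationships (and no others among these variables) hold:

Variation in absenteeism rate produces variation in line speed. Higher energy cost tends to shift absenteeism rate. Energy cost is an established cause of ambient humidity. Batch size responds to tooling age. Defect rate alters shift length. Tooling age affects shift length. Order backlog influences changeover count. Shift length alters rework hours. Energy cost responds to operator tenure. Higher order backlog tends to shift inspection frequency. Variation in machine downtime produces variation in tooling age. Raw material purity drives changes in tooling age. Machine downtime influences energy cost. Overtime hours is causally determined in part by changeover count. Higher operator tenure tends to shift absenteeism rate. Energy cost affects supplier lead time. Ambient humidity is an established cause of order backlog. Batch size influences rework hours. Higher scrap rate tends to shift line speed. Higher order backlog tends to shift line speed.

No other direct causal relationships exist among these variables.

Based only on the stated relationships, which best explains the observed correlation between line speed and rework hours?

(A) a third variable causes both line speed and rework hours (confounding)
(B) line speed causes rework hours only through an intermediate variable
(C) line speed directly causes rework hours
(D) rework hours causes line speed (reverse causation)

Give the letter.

Machine downtime causes line speed (machine downtime → energy cost → absenteeism rate → line speed) and rework hours (machine downtime → tooling age → batch size → rework hours) — a common cause creating the correlation.
There is no stated path from line speed to rework hours or from rework hours to line speed, so neither direct nor reverse causation applies.

A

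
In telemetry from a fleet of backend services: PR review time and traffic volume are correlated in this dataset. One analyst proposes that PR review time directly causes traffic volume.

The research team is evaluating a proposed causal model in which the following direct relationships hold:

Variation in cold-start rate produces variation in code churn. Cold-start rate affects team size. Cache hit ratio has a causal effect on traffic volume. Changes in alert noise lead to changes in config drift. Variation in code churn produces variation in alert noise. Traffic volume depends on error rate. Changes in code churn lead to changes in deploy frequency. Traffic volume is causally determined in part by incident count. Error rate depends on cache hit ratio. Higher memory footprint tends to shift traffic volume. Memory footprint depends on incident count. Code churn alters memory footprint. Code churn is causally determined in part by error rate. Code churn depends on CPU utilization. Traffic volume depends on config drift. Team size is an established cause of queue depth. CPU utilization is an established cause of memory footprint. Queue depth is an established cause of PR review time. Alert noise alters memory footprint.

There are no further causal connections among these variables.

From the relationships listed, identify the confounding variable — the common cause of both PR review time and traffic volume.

Cold-start rate has a causal path to PR review time (cold-start rate → team size → queue depth → PR review time) and a separate causal path to traffic volume (cold-start rate → code churn → memory footprint → traffic volume), so it is a common cause of both.
No stated relationship gives PR review time a causal route to traffic volume, so the correlation is explained by the shared upstream cause rather than a direct effect.

cold-start rate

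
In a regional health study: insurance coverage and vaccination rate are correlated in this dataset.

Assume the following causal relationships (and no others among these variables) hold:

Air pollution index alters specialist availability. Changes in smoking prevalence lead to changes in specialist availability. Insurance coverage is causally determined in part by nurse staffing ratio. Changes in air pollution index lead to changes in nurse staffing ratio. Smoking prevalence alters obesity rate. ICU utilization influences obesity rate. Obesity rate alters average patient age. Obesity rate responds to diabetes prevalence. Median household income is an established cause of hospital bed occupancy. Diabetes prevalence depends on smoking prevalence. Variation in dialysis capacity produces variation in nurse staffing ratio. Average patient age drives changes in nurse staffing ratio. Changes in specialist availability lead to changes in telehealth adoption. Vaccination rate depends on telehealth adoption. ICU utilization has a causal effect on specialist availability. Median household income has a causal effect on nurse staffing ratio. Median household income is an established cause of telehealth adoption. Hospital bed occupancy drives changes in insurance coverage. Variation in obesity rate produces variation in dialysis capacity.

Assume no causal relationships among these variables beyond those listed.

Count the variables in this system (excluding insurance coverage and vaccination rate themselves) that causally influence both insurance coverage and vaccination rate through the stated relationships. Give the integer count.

The common causes are: ICU utilization (to insurance coverage via ICU utilization → obesity rate → average patient age → nurse staffing ratio → insurance coverage; to vaccination rate via ICU utilization → specialist availability → telehealth adoption → vaccination rate); air pollution index (to insurance coverage via air pollution index → nurse staffing ratio → insurance coverage; to vaccination rate via air pollution index → specialist availability → telehealth adoption → vaccination rate); median household income (to insurance coverage via median household income → nurse staffing ratio → insurance coverage; to vaccination rate via median household income → telehealth adoption → vaccination rate); smoking prevalence (to insurance coverage via smoking prevalence → obesity rate → average patient age → nurse staffing ratio → insurance coverage; to vaccination rate via smoking prevalence → specialist availability → telehealth adoption → vaccination rate).
Every other variable lacks a causal path to at least one of insurance coverage and vaccination rate.

4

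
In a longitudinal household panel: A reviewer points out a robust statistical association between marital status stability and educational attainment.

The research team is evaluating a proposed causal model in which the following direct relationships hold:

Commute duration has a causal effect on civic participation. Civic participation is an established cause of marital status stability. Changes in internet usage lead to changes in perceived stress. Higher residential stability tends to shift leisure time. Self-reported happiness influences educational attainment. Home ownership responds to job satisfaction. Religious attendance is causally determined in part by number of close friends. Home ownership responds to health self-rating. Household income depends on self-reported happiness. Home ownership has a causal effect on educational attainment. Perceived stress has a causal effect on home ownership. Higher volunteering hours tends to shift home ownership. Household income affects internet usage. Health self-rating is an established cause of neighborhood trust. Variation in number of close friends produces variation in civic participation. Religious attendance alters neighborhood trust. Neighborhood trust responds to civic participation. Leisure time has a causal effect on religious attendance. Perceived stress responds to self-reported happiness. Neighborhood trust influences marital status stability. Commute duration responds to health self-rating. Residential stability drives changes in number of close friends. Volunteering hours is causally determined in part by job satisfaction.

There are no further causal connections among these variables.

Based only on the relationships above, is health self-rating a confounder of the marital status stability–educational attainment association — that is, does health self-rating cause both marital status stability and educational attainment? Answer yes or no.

Health self-rating has a causal path to marital status stability (health self-rating → neighborhood trust → marital status stability) and to educational attainment (health self-rating → home ownership → educational attainment), so it is a common cause of both — a confounder.

yes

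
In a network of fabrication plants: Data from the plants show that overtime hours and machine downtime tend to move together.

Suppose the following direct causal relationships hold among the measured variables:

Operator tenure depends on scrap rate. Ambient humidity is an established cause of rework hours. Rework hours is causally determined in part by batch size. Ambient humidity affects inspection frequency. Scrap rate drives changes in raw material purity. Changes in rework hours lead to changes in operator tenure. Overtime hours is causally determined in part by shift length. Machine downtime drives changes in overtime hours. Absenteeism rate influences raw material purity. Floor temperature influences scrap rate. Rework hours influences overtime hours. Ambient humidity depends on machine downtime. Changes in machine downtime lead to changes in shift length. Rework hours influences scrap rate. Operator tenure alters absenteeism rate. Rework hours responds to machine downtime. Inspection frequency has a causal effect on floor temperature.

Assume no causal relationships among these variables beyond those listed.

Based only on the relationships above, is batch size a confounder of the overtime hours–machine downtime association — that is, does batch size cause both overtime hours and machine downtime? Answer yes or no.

no

Batch size has no stated causal path to machine downtime. A confounder must cause both variables, so batch size does not qualify.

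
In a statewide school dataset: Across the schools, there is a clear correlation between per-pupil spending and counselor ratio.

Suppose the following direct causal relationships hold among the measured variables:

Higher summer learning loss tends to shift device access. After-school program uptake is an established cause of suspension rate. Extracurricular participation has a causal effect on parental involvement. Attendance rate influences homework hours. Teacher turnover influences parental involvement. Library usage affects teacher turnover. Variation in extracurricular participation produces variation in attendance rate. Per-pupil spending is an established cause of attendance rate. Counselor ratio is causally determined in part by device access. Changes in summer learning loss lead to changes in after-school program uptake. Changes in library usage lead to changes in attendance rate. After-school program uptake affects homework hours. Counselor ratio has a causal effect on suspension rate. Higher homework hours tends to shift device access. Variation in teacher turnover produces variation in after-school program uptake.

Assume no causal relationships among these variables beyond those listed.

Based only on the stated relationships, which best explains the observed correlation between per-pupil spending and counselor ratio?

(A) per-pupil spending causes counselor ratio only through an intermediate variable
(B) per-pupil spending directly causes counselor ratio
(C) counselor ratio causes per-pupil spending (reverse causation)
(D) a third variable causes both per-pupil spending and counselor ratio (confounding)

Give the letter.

Per-pupil spending reaches counselor ratio through per-pupil spending → attendance rate → homework hours → device access → counselor ratio — an indirect causal chain with no direct per-pupil spending → counselor ratio link. No variable causes both per-pupil spending and counselor ratio, so confounding is ruled out; the effect is mediated.

A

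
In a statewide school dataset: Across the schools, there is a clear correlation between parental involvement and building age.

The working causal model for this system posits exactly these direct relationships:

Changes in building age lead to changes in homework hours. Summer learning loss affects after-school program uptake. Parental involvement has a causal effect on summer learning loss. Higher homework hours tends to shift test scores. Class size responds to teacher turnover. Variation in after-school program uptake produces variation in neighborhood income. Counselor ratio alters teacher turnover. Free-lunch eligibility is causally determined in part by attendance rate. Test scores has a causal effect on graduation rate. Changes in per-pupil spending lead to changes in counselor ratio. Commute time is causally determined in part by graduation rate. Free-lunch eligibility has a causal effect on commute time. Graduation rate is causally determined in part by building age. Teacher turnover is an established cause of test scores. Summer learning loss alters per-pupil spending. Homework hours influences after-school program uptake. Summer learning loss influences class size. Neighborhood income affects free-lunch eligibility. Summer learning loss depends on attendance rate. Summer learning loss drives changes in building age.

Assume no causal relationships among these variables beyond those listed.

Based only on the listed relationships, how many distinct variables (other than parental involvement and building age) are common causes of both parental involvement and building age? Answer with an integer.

0

No listed variable has a causal path to both parental involvement and building age, so there are no common causes.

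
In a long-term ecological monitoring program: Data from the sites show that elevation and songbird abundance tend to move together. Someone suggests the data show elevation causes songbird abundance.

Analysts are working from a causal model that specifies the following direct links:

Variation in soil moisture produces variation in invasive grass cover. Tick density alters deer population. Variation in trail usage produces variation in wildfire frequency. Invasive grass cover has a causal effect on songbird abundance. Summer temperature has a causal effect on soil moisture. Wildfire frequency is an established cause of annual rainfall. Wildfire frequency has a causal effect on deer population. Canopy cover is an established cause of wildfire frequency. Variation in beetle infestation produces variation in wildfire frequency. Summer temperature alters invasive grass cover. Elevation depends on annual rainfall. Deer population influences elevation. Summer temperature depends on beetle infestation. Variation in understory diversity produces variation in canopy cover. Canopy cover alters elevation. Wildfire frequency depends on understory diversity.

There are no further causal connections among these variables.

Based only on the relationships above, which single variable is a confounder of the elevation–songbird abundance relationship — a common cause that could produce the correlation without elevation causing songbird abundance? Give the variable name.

beetle infestation

Beetle infestation has a causal path to elevation (beetle infestation → wildfire frequency → deer population → elevation) and a separate causal path to songbird abundance (beetle infestation → summer temperature → invasive grass cover → songbird abundance), so it is a common cause of both.
No stated relationship gives elevation a causal route to songbird abundance, so the correlation is explained by the shared upstream cause rather than a direct effect.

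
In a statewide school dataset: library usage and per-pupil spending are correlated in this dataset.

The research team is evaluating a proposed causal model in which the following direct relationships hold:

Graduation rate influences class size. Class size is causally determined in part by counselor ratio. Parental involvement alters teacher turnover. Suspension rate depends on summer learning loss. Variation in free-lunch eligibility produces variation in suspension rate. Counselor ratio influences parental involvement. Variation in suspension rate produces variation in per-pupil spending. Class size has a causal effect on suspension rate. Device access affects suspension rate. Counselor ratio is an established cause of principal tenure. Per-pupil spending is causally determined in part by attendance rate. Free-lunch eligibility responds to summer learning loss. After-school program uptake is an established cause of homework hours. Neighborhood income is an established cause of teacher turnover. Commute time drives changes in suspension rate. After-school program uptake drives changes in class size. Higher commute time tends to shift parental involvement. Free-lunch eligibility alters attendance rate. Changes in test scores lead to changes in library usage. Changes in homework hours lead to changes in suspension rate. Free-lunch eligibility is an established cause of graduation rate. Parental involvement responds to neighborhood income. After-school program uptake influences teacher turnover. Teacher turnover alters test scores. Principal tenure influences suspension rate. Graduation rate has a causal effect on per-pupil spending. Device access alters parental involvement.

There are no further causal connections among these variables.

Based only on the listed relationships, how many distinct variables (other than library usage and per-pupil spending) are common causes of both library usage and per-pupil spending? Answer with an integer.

4

The common causes are: after-school program uptake (to library usage via after-school program uptake → teacher turnover → test scores → library usage; to per-pupil spending via after-school program uptake → homework hours → suspension rate → per-pupil spending); commute time (to library usage via commute time → parental involvement → teacher turnover → test scores → library usage; to per-pupil spending via commute time → suspension rate → per-pupil spending); counselor ratio (to library usage via counselor ratio → parental involvement → teacher turnover → test scores → library usage; to per-pupil spending via counselor ratio → principal tenure → suspension rate → per-pupil spending); device access (to library usage via device access → parental involvement → teacher turnover → test scores → library usage; to per-pupil spending via device access → suspension rate → per-pupil spending).
Every other variable lacks a causal path to at least one of library usage and per-pupil spending.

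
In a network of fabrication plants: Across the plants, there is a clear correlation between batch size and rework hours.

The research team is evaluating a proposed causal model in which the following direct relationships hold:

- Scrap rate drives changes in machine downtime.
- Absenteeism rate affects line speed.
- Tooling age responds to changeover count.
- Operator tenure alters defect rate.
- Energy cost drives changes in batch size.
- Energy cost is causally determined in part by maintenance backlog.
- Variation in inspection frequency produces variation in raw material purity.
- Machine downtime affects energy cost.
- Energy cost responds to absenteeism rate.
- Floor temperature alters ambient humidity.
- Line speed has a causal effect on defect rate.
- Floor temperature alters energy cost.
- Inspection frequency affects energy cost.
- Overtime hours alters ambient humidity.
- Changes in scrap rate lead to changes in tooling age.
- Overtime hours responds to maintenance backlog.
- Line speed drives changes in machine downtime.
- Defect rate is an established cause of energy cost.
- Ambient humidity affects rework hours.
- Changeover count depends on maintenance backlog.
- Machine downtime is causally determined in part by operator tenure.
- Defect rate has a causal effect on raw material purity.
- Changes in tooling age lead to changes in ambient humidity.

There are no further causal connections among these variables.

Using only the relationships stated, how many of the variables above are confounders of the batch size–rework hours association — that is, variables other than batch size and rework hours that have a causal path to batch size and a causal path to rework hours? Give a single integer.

3

The common causes are: floor temperature (to batch size via floor temperature → energy cost → batch size; to rework hours via floor temperature → ambient humidity → rework hours); maintenance backlog (to batch size via maintenance backlog → energy cost → batch size; to rework hours via maintenance backlog → overtime hours → ambient humidity → rework hours); scrap rate (to batch size via scrap rate → machine downtime → energy cost → batch size; to rework hours via scrap rate → tooling age → ambient humidity → rework hours).
Every other variable lacks a causal path to at least one of batch size and rework hours.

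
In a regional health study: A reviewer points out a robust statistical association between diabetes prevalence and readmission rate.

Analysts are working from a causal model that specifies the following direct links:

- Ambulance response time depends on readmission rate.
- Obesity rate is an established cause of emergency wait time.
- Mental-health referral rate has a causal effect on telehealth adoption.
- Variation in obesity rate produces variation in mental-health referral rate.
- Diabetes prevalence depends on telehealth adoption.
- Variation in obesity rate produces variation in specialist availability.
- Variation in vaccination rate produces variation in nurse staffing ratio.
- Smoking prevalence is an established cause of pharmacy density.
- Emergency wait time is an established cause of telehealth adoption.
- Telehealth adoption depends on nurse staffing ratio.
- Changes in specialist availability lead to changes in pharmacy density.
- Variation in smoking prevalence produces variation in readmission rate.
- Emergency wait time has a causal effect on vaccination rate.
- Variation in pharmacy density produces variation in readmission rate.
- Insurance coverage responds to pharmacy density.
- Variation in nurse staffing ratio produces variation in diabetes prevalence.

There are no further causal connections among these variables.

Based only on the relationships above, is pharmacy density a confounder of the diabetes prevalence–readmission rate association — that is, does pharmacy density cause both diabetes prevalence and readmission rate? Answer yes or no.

Pharmacy density has no stated causal path to diabetes prevalence. A confounder must cause both variables, so pharmacy density does not qualify.

no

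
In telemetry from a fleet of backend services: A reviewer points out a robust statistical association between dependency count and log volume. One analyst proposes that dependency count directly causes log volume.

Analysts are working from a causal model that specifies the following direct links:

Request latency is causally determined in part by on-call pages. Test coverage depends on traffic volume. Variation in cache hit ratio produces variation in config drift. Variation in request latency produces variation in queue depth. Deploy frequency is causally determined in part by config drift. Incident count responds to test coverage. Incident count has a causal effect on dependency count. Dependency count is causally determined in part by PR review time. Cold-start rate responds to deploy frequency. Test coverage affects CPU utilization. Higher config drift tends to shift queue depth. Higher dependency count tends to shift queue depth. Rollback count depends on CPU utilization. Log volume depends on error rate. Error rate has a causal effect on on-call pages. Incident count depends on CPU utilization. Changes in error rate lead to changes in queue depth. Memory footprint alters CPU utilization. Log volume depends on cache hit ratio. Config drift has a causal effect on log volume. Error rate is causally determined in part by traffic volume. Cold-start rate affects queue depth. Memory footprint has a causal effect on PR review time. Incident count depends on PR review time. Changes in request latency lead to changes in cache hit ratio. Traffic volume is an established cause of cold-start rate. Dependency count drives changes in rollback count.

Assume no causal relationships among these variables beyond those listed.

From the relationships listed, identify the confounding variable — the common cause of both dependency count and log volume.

traffic volume

Traffic volume has a causal path to dependency count (traffic volume → test coverage → incident count → dependency count) and a separate causal path to log volume (traffic volume → error rate → log volume), so it is a common cause of both.
No stated relationship gives dependency count a causal route to log volume, so the correlation is explained by the shared upstream cause rather than a direct effect.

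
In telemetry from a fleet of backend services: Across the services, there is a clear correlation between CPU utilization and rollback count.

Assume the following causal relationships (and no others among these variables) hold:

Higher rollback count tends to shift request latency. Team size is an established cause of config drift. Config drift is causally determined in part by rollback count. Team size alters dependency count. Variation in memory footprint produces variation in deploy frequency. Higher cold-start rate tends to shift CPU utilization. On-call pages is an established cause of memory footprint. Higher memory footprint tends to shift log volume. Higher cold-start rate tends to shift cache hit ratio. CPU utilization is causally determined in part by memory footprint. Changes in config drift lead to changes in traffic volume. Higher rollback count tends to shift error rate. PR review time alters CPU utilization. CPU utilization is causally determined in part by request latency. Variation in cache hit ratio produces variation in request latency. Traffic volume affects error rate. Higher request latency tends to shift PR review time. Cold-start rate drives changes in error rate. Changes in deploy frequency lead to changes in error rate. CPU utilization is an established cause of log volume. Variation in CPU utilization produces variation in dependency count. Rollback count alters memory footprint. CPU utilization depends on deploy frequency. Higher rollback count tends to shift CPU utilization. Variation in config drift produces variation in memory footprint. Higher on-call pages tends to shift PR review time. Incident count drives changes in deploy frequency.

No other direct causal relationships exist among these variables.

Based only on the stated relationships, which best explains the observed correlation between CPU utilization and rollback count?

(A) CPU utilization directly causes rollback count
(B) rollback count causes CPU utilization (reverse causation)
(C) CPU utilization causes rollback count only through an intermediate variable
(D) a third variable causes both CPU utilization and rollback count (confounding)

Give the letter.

The stated link runs rollback count → CPU utilization; CPU utilization has no causal path to rollback count. No variable causes both, so confounding is ruled out. The correlation reflects reverse causation.

B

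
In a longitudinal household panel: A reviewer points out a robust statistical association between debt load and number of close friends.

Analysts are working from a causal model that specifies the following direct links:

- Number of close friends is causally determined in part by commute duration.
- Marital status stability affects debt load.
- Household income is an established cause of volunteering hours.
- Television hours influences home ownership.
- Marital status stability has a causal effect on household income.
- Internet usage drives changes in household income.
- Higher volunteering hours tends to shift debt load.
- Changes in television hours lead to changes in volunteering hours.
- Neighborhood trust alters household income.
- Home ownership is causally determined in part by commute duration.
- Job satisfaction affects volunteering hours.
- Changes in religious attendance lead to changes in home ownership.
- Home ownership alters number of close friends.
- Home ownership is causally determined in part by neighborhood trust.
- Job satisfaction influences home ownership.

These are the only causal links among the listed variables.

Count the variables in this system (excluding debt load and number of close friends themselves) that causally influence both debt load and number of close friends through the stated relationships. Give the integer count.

The common causes are: job satisfaction (to debt load via job satisfaction → volunteering hours → debt load; to number of close friends via job satisfaction → home ownership → number of close friends); neighborhood trust (to debt load via neighborhood trust → household income → volunteering hours → debt load; to number of close friends via neighborhood trust → home ownership → number of close friends); television hours (to debt load via television hours → volunteering hours → debt load; to number of close friends via television hours → home ownership → number of close friends).
Every other variable lacks a causal path to at least one of debt load and number of close friends.

3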